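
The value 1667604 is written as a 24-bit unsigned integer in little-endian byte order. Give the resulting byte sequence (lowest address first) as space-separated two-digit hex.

14 72 19

1667604 in hexadecimal, padded to 24 bits, is 0x197214.
Split into bytes (most-significant first): 19 72 14.
Little-endian stores the least-significant byte at the lowest address.
So at ascending addresses the bytes are 14 72 19.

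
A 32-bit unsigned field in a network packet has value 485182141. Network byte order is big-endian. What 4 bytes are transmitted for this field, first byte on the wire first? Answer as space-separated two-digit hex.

1C EB 4A BD

485182141 in hexadecimal, padded to 32 bits, is 0x1CEB4ABD.
Split into bytes (most-significant first): 1C EB 4A BD.
In big-endian order the high byte comes first in memory.
So the memory order matches the most-significant-first order: 1C EB 4A BD.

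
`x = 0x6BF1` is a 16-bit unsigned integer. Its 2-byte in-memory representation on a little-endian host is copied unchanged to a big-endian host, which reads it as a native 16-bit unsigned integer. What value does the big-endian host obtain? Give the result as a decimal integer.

61803

Stored little-endian, the bytes at ascending addresses are F1 6B.
Read back as big-endian, the last byte is least significant, giving 0xF16B.
0xF16B = 61803.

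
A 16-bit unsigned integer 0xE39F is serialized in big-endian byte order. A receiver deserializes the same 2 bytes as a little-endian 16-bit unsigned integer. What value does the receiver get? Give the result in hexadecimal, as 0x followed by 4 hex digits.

0x9FE3

Stored big-endian, the bytes at ascending addresses are E3 9F.
Read back as little-endian, the first byte is least significant, giving 0x9FE3.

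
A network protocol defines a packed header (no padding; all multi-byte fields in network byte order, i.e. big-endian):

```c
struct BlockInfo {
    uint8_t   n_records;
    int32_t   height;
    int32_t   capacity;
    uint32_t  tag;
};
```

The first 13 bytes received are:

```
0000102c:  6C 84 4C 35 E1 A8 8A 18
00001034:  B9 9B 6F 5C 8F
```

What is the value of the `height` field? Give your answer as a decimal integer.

-2075380255

`height` follows `n_records` (1 byte), so it starts at byte offset 1 and occupies 4 bytes.
Bytes at offsets 1..4: 84 4C 35 E1.
Big-endian stores the most-significant byte at the lowest address.
The bytes are already most-significant first: 0x844C35E1.
Top bit is set, so as a signed 32-bit value this is 0x844C35E1 − 2^32 = -2075380255.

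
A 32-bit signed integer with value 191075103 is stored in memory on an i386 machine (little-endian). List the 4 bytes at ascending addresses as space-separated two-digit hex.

1F 93 63 0B

191075103 in hexadecimal, padded to 32 bits, is 0x0B63931F.
Split into bytes (most-significant first): 0B 63 93 1F.
In little-endian order the low byte comes first in memory.
So at ascending addresses the bytes are 1F 93 63 0B.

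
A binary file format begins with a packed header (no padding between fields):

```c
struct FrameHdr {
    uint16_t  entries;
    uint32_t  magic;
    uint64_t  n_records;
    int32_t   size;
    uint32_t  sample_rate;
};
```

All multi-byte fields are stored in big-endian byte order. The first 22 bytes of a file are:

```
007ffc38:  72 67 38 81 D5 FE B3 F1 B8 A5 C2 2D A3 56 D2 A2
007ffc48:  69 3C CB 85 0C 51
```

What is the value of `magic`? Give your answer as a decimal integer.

`magic` follows `entries` (2 bytes), so it starts at byte offset 2 and occupies 4 bytes.
Bytes at offsets 2..5: 38 81 D5 FE.
Big-endian: lowest address holds the most-significant byte.
The bytes are already most-significant first: 0x3881D5FE.
0x3881D5FE = 948033022.

948033022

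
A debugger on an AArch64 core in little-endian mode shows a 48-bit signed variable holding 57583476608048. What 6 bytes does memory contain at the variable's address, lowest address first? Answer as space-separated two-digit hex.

30 0C AB 32 5F 34

57583476608048 in hexadecimal, padded to 48 bits, is 0x345F32AB0C30.
Split into bytes (most-significant first): 34 5F 32 AB 0C 30.
In little-endian order the low byte comes first in memory.
So at ascending addresses the bytes are 30 0C AB 32 5F 34.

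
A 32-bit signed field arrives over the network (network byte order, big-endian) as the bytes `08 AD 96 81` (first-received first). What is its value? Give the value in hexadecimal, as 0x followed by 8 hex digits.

Big-endian stores the most-significant byte at the lowest address.
The bytes are already most-significant first: 0x08AD9681.

0x08AD9681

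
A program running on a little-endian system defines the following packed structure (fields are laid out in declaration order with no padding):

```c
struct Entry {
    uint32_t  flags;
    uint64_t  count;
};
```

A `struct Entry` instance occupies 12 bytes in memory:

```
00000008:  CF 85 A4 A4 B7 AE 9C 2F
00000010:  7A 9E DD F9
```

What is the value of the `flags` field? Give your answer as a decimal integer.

`flags` is the first field, at byte offset 0, occupying 4 bytes.
Bytes at offsets 0..3: CF 85 A4 A4.
Little-endian stores the least-significant byte at the lowest address.
Reassemble most-significant byte first: A4 A4 85 CF → 0xA4A485CF.
0xA4A485CF = 2762245583.

2762245583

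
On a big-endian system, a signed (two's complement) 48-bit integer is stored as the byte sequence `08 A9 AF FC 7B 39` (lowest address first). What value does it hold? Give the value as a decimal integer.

9524895054649

Big-endian: lowest address holds the most-significant byte.
The bytes are already most-significant first: 0x08A9AFFC7B39.
0x08A9AFFC7B39 = 9524895054649.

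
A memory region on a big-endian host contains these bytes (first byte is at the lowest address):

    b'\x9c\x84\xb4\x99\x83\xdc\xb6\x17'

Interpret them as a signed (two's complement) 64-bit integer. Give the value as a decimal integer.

-7168406135431711209

In big-endian order the high byte comes first in memory.
The bytes are already most-significant first: 0x9C84B49983DCB617.
Top bit is set, so as a signed 64-bit value this is 0x9C84B49983DCB617 − 2^64 = -7168406135431711209.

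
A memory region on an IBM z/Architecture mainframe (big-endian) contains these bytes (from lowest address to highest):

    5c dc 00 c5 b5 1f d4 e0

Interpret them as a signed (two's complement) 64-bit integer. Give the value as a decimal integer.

In big-endian order the high byte comes first in memory.
The bytes are already most-significant first: 0x5CDC00C5B51FD4E0.
0x5CDC00C5B51FD4E0 = 6691223995513033952.

6691223995513033952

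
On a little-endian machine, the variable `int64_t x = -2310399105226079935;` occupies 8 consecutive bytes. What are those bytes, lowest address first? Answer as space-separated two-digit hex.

Two's complement of -2310399105226079935 in 64 bits: 2310399105226079935 = 0x20102FBEC4617EBF; invert → 0xDFEFD0413B9E8140; add 1 → 0xDFEFD0413B9E8141.
Split into bytes (most-significant first): DF EF D0 41 3B 9E 81 41.
Little-endian stores the least-significant byte at the lowest address.
So at ascending addresses the bytes are 41 81 9E 3B 41 D0 EF DF.

41 81 9E 3B 41 D0 EF DF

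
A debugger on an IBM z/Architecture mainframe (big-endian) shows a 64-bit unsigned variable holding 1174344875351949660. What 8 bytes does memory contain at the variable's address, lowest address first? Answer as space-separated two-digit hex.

1174344875351949660 in hexadecimal, padded to 64 bits, is 0x104C1C713327415C.
Split into bytes (most-significant first): 10 4C 1C 71 33 27 41 5C.
Big-endian stores the most-significant byte at the lowest address.
So the memory order matches the most-significant-first order: 10 4C 1C 71 33 27 41 5C.

10 4C 1C 71 33 27 41 5C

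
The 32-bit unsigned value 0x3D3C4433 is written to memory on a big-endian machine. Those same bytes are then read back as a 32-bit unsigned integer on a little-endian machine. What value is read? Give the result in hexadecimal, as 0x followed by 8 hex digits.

Stored big-endian, the bytes at ascending addresses are 3D 3C 44 33.
Read back as little-endian, the first byte is least significant, giving 0x33443C3D.

0x33443C3D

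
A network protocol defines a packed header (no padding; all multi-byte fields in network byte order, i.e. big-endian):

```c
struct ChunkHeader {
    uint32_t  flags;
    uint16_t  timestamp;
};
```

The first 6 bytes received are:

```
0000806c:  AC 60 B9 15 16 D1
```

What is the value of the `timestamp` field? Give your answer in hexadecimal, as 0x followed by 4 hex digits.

`timestamp` follows `flags` (4 bytes), so it starts at byte offset 4 and occupies 2 bytes.
Bytes at offsets 4..5: 16 D1.
Big-endian: lowest address holds the most-significant byte.
The bytes are already most-significant first: 0x16D1.

0x16D1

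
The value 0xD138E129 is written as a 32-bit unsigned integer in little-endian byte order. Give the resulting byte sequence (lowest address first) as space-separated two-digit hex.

29 E1 38 D1

Split into bytes (most-significant first): D1 38 E1 29.
Little-endian stores the least-significant byte at the lowest address.
So at ascending addresses the bytes are 29 E1 38 D1.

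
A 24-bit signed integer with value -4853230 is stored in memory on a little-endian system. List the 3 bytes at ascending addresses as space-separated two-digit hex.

12 F2 B5

Two's complement of -4853230 in 24 bits: 4853230 = 0x4A0DEE; invert → 0xB5F211; add 1 → 0xB5F212.
Split into bytes (most-significant first): B5 F2 12.
Little-endian: lowest address holds the least-significant byte.
So at ascending addresses the bytes are 12 F2 B5.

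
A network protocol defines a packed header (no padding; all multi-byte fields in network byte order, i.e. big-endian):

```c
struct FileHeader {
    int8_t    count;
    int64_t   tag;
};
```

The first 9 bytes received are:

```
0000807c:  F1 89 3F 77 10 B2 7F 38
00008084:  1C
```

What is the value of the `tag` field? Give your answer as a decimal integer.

-8556989853382789092

`tag` follows `count` (1 byte), so it starts at byte offset 1 and occupies 8 bytes.
Bytes at offsets 1..8: 89 3F 77 10 B2 7F 38 1C.
Big-endian: lowest address holds the most-significant byte.
The bytes are already most-significant first: 0x893F7710B27F381C.
Top bit is set, so as a signed 64-bit value this is 0x893F7710B27F381C − 2^64 = -8556989853382789092.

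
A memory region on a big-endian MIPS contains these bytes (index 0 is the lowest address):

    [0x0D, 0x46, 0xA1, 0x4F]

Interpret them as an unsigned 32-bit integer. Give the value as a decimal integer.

In big-endian order the high byte comes first in memory.
The bytes are already most-significant first: 0x0D46A14F.
0x0D46A14F = 222732623.

222732623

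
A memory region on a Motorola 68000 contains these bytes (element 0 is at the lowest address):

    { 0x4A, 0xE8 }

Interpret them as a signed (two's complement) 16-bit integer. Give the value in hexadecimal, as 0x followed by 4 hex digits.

0x4AE8

Big-endian: lowest address holds the most-significant byte.
The bytes are already most-significant first: 0x4AE8.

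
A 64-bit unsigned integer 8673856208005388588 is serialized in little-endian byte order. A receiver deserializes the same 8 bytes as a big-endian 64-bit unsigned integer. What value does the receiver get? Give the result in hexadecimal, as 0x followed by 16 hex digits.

0x2C59FADE43BA5F78

8673856208005388588 in 64-bit hexadecimal is 0x785FBA43DEFA592C.
Stored little-endian, the bytes at ascending addresses are 2C 59 FA DE 43 BA 5F 78.
Read back as big-endian, the last byte is least significant, giving 0x2C59FADE43BA5F78.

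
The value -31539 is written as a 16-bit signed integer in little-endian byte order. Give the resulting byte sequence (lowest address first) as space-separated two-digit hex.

Two's complement of -31539 in 16 bits: 31539 = 0x7B33; invert → 0x84CC; add 1 → 0x84CD.
Split into bytes (most-significant first): 84 CD.
Little-endian stores the least-significant byte at the lowest address.
So at ascending addresses the bytes are CD 84.

CD 84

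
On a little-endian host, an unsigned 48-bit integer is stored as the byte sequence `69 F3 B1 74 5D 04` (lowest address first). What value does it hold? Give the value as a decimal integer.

Little-endian: lowest address holds the least-significant byte.
Reassemble most-significant byte first: 04 5D 74 B1 F3 69 → 0x045D74B1F369.
0x045D74B1F369 = 4799436288873.

4799436288873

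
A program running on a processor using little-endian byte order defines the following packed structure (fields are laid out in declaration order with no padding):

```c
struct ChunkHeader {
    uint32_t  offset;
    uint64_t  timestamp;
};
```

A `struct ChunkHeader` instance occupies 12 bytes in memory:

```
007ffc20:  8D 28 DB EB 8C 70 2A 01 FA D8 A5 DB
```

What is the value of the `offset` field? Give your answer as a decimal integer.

3957008525

`offset` is the first field, at byte offset 0, occupying 4 bytes.
Bytes at offsets 0..3: 8D 28 DB EB.
Little-endian: lowest address holds the least-significant byte.
Reassemble most-significant byte first: EB DB 28 8D → 0xEBDB288D.
0xEBDB288D = 3957008525.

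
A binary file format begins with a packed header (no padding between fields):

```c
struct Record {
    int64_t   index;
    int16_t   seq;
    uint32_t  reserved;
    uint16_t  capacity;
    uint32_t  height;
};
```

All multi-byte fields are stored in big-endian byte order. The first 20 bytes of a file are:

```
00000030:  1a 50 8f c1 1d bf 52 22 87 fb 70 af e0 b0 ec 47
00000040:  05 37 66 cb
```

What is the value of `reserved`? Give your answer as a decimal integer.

`reserved` follows `index` (8 B), `seq` (2 B), so it starts at offset 8 + 2 = 10 and occupies 4 bytes.
Bytes at offsets 10..13: 70 AF E0 B0.
In big-endian order the high byte comes first in memory.
The bytes are already most-significant first: 0x70AFE0B0.
0x70AFE0B0 = 1890574512.

1890574512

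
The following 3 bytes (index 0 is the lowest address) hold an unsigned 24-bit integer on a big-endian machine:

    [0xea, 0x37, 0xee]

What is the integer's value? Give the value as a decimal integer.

Big-endian: lowest address holds the most-significant byte.
The bytes are already most-significant first: 0xEA37EE.
0xEA37EE = 15349742.

15349742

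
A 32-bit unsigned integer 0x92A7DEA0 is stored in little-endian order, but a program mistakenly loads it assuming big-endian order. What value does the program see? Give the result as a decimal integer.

Stored little-endian, the bytes at ascending addresses are A0 DE A7 92.
Read back as big-endian, the last byte is least significant, giving 0xA0DEA792.
0xA0DEA792 = 2698946450.

2698946450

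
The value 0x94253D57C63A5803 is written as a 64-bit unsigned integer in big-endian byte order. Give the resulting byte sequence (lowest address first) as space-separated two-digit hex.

Split into bytes (most-significant first): 94 25 3D 57 C6 3A 58 03.
Big-endian: lowest address holds the most-significant byte.
So the memory order matches the most-significant-first order: 94 25 3D 57 C6 3A 58 03.

94 25 3D 57 C6 3A 58 03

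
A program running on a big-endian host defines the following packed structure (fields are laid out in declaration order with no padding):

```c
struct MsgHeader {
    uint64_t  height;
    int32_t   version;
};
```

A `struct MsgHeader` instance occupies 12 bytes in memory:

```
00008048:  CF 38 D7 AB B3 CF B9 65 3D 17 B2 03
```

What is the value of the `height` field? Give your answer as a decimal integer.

14931921697002994021

`height` is the first field, at byte offset 0, occupying 8 bytes.
Bytes at offsets 0..7: CF 38 D7 AB B3 CF B9 65.
Big-endian: lowest address holds the most-significant byte.
The bytes are already most-significant first: 0xCF38D7ABB3CFB965.
0xCF38D7ABB3CFB965 = 14931921697002994021.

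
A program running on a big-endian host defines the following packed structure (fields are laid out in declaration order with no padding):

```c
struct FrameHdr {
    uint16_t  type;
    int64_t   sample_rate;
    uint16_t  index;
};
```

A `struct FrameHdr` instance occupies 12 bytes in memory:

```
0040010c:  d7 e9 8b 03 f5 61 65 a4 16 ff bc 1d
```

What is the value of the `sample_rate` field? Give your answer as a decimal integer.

`sample_rate` follows `type` (2 bytes), so it starts at byte offset 2 and occupies 8 bytes.
Bytes at offsets 2..9: 8B 03 F5 61 65 A4 16 FF.
Big-endian stores the most-significant byte at the lowest address.
The bytes are already most-significant first: 0x8B03F56165A416FF.
Top bit is set, so as a signed 64-bit value this is 0x8B03F56165A416FF − 2^64 = -8429624278841551105.

-8429624278841551105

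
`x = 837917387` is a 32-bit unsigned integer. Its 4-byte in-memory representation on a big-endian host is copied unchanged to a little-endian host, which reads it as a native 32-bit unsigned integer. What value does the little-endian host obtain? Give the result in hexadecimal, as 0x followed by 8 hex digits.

0xCB9AF131

837917387 in 32-bit hexadecimal is 0x31F19ACB.
Stored big-endian, the bytes at ascending addresses are 31 F1 9A CB.
Read back as little-endian, the first byte is least significant, giving 0xCB9AF131.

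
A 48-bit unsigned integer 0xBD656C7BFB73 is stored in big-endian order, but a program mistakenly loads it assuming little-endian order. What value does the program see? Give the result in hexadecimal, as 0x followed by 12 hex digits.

0x73FB7B6C65BD

Stored big-endian, the bytes at ascending addresses are BD 65 6C 7B FB 73.
Read back as little-endian, the first byte is least significant, giving 0x73FB7B6C65BD.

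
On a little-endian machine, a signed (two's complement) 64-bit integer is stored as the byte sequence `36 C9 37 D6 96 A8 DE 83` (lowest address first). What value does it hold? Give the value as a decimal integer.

-8944526444118685386

Little-endian: lowest address holds the least-significant byte.
Reassemble most-significant byte first: 83 DE A8 96 D6 37 C9 36 → 0x83DEA896D637C936.
Top bit is set, so as a signed 64-bit value this is 0x83DEA896D637C936 − 2^64 = -8944526444118685386.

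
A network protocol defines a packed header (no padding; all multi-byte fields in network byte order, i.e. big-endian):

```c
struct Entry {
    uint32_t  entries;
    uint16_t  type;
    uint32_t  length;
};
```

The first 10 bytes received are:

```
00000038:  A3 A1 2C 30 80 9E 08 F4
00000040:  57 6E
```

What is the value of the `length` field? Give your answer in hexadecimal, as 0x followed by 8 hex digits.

`length` follows `entries` (4 B), `type` (2 B), so it starts at offset 4 + 2 = 6 and occupies 4 bytes.
Bytes at offsets 6..9: 08 F4 57 6E.
Big-endian: lowest address holds the most-significant byte.
The bytes are already most-significant first: 0x08F4576E.

0x08F4576E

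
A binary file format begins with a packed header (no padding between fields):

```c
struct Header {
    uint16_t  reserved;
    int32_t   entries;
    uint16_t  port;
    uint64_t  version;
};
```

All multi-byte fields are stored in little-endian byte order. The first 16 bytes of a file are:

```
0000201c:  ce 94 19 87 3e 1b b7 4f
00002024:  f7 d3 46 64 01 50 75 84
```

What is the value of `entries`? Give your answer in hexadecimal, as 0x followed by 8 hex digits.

0x1B3E8719

`entries` follows `reserved` (2 bytes), so it starts at byte offset 2 and occupies 4 bytes.
Bytes at offsets 2..5: 19 87 3E 1B.
In little-endian order the low byte comes first in memory.
Reassemble most-significant byte first: 1B 3E 87 19 → 0x1B3E8719.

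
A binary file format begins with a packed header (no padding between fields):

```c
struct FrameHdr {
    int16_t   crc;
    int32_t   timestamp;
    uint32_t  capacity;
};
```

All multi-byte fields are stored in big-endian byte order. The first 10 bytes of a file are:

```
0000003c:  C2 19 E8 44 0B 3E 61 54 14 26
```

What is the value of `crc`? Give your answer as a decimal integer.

`crc` is the first field, at byte offset 0, occupying 2 bytes.
Bytes at offsets 0..1: C2 19.
In big-endian order the high byte comes first in memory.
The bytes are already most-significant first: 0xC219.
Top bit is set, so as a signed 16-bit value this is 0xC219 − 2^16 = -15847.

-15847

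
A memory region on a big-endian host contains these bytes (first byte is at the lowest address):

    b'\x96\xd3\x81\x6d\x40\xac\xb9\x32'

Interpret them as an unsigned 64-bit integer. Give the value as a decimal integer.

Big-endian: lowest address holds the most-significant byte.
The bytes are already most-significant first: 0x96D3816D40ACB932.
0x96D3816D40ACB932 = 10868172632011618610.

10868172632011618610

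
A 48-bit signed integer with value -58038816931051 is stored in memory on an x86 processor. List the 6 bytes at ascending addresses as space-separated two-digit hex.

15 03 EF C8 36 CB

Two's complement of -58038816931051 in 48 bits: 58038816931051 = 0x34C93710FCEB; invert → 0xCB36C8EF0314; add 1 → 0xCB36C8EF0315.
Split into bytes (most-significant first): CB 36 C8 EF 03 15.
Little-endian stores the least-significant byte at the lowest address.
So at ascending addresses the bytes are 15 03 EF C8 36 CB.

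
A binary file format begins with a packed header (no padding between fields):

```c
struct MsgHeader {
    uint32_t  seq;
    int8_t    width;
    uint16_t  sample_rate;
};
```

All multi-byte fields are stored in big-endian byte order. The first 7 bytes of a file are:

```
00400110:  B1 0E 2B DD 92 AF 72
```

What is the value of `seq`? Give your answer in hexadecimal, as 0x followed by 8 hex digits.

0xB10E2BDD

`seq` is the first field, at byte offset 0, occupying 4 bytes.
Bytes at offsets 0..3: B1 0E 2B DD.
Big-endian stores the most-significant byte at the lowest address.
The bytes are already most-significant first: 0xB10E2BDD.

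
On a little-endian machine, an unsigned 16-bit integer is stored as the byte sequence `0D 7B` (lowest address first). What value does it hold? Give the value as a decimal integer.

In little-endian order the low byte comes first in memory.
Reassemble most-significant byte first: 7B 0D → 0x7B0D.
0x7B0D = 31501.

31501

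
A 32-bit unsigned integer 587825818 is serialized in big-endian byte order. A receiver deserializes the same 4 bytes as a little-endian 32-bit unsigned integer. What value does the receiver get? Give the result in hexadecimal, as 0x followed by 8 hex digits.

587825818 in 32-bit hexadecimal is 0x2309829A.
Stored big-endian, the bytes at ascending addresses are 23 09 82 9A.
Read back as little-endian, the first byte is least significant, giving 0x9A820923.

0x9A820923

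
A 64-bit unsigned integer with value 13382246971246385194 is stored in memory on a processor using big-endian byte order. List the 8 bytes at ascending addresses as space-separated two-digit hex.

B9 B7 4A B7 D9 B0 18 2A

13382246971246385194 in hexadecimal, padded to 64 bits, is 0xB9B74AB7D9B0182A.
Split into bytes (most-significant first): B9 B7 4A B7 D9 B0 18 2A.
Big-endian: lowest address holds the most-significant byte.
So the memory order matches the most-significant-first order: B9 B7 4A B7 D9 B0 18 2A.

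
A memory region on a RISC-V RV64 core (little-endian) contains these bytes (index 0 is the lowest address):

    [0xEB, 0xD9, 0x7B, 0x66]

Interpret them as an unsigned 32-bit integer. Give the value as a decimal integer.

In little-endian order the low byte comes first in memory.
Reassemble most-significant byte first: 66 7B D9 EB → 0x667BD9EB.
0x667BD9EB = 1719392747.

1719392747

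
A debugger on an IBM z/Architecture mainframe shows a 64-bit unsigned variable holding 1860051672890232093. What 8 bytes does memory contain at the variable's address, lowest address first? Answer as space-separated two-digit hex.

1860051672890232093 in hexadecimal, padded to 64 bits, is 0x19D03B243A7E4D1D.
Split into bytes (most-significant first): 19 D0 3B 24 3A 7E 4D 1D.
Big-endian stores the most-significant byte at the lowest address.
So the memory order matches the most-significant-first order: 19 D0 3B 24 3A 7E 4D 1D.

19 D0 3B 24 3A 7E 4D 1D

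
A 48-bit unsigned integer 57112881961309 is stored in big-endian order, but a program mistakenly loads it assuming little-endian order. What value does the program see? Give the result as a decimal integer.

57112881961309 in 48-bit hexadecimal is 0x33F1A10A995D.
Stored big-endian, the bytes at ascending addresses are 33 F1 A1 0A 99 5D.
Read back as little-endian, the first byte is least significant, giving 0x5D990AA1F133.
0x5D990AA1F133 = 102911889764659.

102911889764659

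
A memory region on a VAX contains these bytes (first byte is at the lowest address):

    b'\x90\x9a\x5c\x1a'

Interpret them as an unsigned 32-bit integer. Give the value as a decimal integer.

442276496

Little-endian: lowest address holds the least-significant byte.
Reassemble most-significant byte first: 1A 5C 9A 90 → 0x1A5C9A90.
0x1A5C9A90 = 442276496.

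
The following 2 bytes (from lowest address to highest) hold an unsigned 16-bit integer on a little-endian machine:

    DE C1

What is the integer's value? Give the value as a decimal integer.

49630

In little-endian order the low byte comes first in memory.
Reassemble most-significant byte first: C1 DE → 0xC1DE.
0xC1DE = 49630.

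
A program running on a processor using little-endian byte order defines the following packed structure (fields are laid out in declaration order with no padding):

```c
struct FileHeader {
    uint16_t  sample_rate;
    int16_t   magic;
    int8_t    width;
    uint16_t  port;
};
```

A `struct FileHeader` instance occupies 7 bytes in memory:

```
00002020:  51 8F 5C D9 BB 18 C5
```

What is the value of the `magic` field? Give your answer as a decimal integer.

`magic` follows `sample_rate` (2 bytes), so it starts at byte offset 2 and occupies 2 bytes.
Bytes at offsets 2..3: 5C D9.
Little-endian: lowest address holds the least-significant byte.
Reassemble most-significant byte first: D9 5C → 0xD95C.
Top bit is set, so as a signed 16-bit value this is 0xD95C − 2^16 = -9892.

-9892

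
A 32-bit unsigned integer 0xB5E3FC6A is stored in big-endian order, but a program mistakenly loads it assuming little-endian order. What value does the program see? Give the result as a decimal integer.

1794958261

Stored big-endian, the bytes at ascending addresses are B5 E3 FC 6A.
Read back as little-endian, the first byte is least significant, giving 0x6AFCE3B5.
0x6AFCE3B5 = 1794958261.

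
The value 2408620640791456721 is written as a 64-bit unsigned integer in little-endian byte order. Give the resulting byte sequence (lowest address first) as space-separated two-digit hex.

2408620640791456721 in hexadecimal, padded to 64 bits, is 0x216D23B61D0C6BD1.
Split into bytes (most-significant first): 21 6D 23 B6 1D 0C 6B D1.
In little-endian order the low byte comes first in memory.
So at ascending addresses the bytes are D1 6B 0C 1D B6 23 6D 21.

D1 6B 0C 1D B6 23 6D 21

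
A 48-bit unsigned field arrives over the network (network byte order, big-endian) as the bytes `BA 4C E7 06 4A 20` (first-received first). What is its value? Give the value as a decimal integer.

In big-endian order the high byte comes first in memory.
The bytes are already most-significant first: 0xBA4CE7064A20.
0xBA4CE7064A20 = 204839456229920.

204839456229920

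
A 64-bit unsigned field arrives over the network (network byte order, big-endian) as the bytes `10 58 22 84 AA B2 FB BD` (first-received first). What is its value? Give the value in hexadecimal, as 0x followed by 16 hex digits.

0x10582284AAB2FBBD

Big-endian: lowest address holds the most-significant byte.
The bytes are already most-significant first: 0x10582284AAB2FBBD.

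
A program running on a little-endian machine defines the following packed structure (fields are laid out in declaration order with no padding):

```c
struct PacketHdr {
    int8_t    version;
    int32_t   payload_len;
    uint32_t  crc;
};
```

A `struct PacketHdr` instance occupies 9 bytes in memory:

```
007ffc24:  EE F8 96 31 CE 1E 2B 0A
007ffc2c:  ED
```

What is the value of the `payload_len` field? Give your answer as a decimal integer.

`payload_len` follows `version` (1 byte), so it starts at byte offset 1 and occupies 4 bytes.
Bytes at offsets 1..4: F8 96 31 CE.
In little-endian order the low byte comes first in memory.
Reassemble most-significant byte first: CE 31 96 F8 → 0xCE3196F8.
Top bit is set, so as a signed 32-bit value this is 0xCE3196F8 − 2^32 = -835610888.

-835610888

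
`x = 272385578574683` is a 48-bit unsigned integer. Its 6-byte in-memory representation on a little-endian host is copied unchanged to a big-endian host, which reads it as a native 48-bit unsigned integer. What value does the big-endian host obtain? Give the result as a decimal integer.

272385578574683 in 48-bit hexadecimal is 0xF7BBB5A7235B.
Stored little-endian, the bytes at ascending addresses are 5B 23 A7 B5 BB F7.
Read back as big-endian, the last byte is least significant, giving 0x5B23A7B5BBF7.
0x5B23A7B5BBF7 = 100208695688183.

100208695688183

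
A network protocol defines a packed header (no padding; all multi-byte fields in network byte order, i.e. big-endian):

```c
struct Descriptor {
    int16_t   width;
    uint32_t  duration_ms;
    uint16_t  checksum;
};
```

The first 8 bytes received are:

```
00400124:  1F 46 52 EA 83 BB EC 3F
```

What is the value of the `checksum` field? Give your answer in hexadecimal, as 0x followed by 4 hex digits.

`checksum` follows `width` (2 B), `duration_ms` (4 B), so it starts at offset 2 + 4 = 6 and occupies 2 bytes.
Bytes at offsets 6..7: EC 3F.
Big-endian stores the most-significant byte at the lowest address.
The bytes are already most-significant first: 0xEC3F.

0xEC3F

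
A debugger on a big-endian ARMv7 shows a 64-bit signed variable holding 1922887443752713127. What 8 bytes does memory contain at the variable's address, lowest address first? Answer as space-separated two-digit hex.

1922887443752713127 in hexadecimal, padded to 64 bits, is 0x1AAF77F133F07BA7.
Split into bytes (most-significant first): 1A AF 77 F1 33 F0 7B A7.
Big-endian stores the most-significant byte at the lowest address.
So the memory order matches the most-significant-first order: 1A AF 77 F1 33 F0 7B A7.

1A AF 77 F1 33 F0 7B A7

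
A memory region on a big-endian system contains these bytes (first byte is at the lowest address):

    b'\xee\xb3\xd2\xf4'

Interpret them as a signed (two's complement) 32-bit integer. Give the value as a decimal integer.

-290204940

Big-endian: lowest address holds the most-significant byte.
The bytes are already most-significant first: 0xEEB3D2F4.
Top bit is set, so as a signed 32-bit value this is 0xEEB3D2F4 − 2^32 = -290204940.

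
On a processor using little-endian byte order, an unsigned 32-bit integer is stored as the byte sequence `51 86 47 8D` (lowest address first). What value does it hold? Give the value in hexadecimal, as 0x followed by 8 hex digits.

In little-endian order the low byte comes first in memory.
Reassemble most-significant byte first: 8D 47 86 51 → 0x8D478651.

0x8D478651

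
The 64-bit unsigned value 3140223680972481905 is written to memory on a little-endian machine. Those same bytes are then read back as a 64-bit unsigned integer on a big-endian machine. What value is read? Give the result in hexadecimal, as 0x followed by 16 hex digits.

0x7165A2DBCC50942B

3140223680972481905 in 64-bit hexadecimal is 0x2B9450CCDBA26571.
Stored little-endian, the bytes at ascending addresses are 71 65 A2 DB CC 50 94 2B.
Read back as big-endian, the last byte is least significant, giving 0x7165A2DBCC50942B.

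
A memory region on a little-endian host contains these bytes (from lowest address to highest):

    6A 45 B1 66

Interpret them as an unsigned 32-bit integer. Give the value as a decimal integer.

1722893674

Little-endian: lowest address holds the least-significant byte.
Reassemble most-significant byte first: 66 B1 45 6A → 0x66B1456A.
0x66B1456A = 1722893674.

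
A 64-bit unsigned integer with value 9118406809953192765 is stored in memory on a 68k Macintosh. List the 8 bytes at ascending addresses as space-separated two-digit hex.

7E 8B 16 AE A8 C3 4B 3D

9118406809953192765 in hexadecimal, padded to 64 bits, is 0x7E8B16AEA8C34B3D.
Split into bytes (most-significant first): 7E 8B 16 AE A8 C3 4B 3D.
In big-endian order the high byte comes first in memory.
So the memory order matches the most-significant-first order: 7E 8B 16 AE A8 C3 4B 3D.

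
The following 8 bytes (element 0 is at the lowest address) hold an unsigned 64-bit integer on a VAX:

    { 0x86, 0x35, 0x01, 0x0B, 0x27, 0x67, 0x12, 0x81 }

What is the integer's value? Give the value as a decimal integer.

9300609597859509638

Little-endian: lowest address holds the least-significant byte.
Reassemble most-significant byte first: 81 12 67 27 0B 01 35 86 → 0x811267270B013586.
0x811267270B013586 = 9300609597859509638.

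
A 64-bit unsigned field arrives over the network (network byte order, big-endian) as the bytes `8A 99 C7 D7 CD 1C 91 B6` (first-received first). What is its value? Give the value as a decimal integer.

9987233378343883190

In big-endian order the high byte comes first in memory.
The bytes are already most-significant first: 0x8A99C7D7CD1C91B6.
0x8A99C7D7CD1C91B6 = 9987233378343883190.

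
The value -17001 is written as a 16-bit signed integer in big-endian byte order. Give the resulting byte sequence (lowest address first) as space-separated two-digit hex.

Two's complement of -17001 in 16 bits: 17001 = 0x4269; invert → 0xBD96; add 1 → 0xBD97.
Split into bytes (most-significant first): BD 97.
Big-endian: lowest address holds the most-significant byte.
So the memory order matches the most-significant-first order: BD 97.

BD 97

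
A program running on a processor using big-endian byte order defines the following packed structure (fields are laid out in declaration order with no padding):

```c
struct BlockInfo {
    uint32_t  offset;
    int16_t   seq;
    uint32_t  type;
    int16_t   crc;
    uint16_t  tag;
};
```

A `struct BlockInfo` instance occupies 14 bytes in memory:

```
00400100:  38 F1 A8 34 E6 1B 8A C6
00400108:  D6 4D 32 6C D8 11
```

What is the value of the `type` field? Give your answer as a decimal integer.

`type` follows `offset` (4 B), `seq` (2 B), so it starts at offset 4 + 2 = 6 and occupies 4 bytes.
Bytes at offsets 6..9: 8A C6 D6 4D.
Big-endian: lowest address holds the most-significant byte.
The bytes are already most-significant first: 0x8AC6D64D.
0x8AC6D64D = 2328286797.

2328286797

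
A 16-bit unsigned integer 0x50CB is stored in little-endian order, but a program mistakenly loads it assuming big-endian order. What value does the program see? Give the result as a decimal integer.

Stored little-endian, the bytes at ascending addresses are CB 50.
Read back as big-endian, the last byte is least significant, giving 0xCB50.
0xCB50 = 52048.

52048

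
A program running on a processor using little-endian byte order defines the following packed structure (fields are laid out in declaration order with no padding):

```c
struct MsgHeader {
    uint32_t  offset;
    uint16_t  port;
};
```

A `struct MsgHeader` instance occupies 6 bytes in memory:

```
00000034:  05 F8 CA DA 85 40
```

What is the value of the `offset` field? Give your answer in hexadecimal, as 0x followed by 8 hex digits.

`offset` is the first field, at byte offset 0, occupying 4 bytes.
Bytes at offsets 0..3: 05 F8 CA DA.
In little-endian order the low byte comes first in memory.
Reassemble most-significant byte first: DA CA F8 05 → 0xDACAF805.

0xDACAF805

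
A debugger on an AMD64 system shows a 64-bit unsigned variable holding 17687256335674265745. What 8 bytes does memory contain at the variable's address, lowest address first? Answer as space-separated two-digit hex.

91 50 24 1B ED C1 75 F5

17687256335674265745 in hexadecimal, padded to 64 bits, is 0xF575C1ED1B245091.
Split into bytes (most-significant first): F5 75 C1 ED 1B 24 50 91.
Little-endian: lowest address holds the least-significant byte.
So at ascending addresses the bytes are 91 50 24 1B ED C1 75 F5.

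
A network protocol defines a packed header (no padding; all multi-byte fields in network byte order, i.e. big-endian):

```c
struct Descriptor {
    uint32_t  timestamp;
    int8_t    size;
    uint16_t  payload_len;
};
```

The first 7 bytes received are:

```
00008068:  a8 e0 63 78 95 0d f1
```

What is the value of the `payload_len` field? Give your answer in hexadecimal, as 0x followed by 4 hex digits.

0x0DF1

`payload_len` follows `timestamp` (4 B), `size` (1 B), so it starts at offset 4 + 1 = 5 and occupies 2 bytes.
Bytes at offsets 5..6: 0D F1.
Big-endian: lowest address holds the most-significant byte.
The bytes are already most-significant first: 0x0DF1.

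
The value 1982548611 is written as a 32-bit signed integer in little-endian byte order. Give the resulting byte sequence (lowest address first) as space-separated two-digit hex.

1982548611 in hexadecimal, padded to 32 bits, is 0x762B4A83.
Split into bytes (most-significant first): 76 2B 4A 83.
Little-endian stores the least-significant byte at the lowest address.
So at ascending addresses the bytes are 83 4A 2B 76.

83 4A 2B 76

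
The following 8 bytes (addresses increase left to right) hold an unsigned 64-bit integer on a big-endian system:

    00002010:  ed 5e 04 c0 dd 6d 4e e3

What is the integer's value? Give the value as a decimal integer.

17104113661194882787

Big-endian stores the most-significant byte at the lowest address.
The bytes are already most-significant first: 0xED5E04C0DD6D4EE3.
0xED5E04C0DD6D4EE3 = 17104113661194882787.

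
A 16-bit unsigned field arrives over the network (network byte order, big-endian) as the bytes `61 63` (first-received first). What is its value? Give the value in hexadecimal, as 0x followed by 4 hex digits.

0x6163

Big-endian: lowest address holds the most-significant byte.
The bytes are already most-significant first: 0x6163.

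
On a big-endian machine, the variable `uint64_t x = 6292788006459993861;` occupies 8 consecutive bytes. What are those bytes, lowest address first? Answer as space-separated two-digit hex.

57 54 79 59 EB E2 EF 05

6292788006459993861 in hexadecimal, padded to 64 bits, is 0x57547959EBE2EF05.
Split into bytes (most-significant first): 57 54 79 59 EB E2 EF 05.
Big-endian stores the most-significant byte at the lowest address.
So the memory order matches the most-significant-first order: 57 54 79 59 EB E2 EF 05.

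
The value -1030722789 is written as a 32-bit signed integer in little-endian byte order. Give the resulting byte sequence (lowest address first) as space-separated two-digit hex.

Two's complement of -1030722789 in 32 bits: 1030722789 = 0x3D6F94E5; invert → 0xC2906B1A; add 1 → 0xC2906B1B.
Split into bytes (most-significant first): C2 90 6B 1B.
Little-endian: lowest address holds the least-significant byte.
So at ascending addresses the bytes are 1B 6B 90 C2.

1B 6B 90 C2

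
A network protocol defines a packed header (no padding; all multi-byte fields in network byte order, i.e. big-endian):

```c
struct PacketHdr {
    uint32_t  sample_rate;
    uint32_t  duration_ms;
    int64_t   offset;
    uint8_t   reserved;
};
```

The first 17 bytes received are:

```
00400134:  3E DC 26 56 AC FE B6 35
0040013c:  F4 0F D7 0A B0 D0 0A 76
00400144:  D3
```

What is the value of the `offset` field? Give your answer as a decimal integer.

-860232562888406410

`offset` follows `sample_rate` (4 B), `duration_ms` (4 B), so it starts at offset 4 + 4 = 8 and occupies 8 bytes.
Bytes at offsets 8..15: F4 0F D7 0A B0 D0 0A 76.
Big-endian stores the most-significant byte at the lowest address.
The bytes are already most-significant first: 0xF40FD70AB0D00A76.
Top bit is set, so as a signed 64-bit value this is 0xF40FD70AB0D00A76 − 2^64 = -860232562888406410.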